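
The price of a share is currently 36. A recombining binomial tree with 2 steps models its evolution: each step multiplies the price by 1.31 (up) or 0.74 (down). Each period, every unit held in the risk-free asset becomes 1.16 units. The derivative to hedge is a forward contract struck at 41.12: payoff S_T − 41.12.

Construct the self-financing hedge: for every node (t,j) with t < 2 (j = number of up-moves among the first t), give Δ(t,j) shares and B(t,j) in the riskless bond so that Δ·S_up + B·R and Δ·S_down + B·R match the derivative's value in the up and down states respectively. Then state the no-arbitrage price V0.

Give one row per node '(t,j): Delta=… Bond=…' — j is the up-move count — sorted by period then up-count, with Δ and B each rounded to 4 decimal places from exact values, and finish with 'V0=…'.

No-arbitrage ⇒ martingale measure with p* = (R−d)/(u−d) = 0.7368.
At expiry t=2: V(2,0)=-21.4064, V(2,1)=-6.2216, V(2,2)=20.6596
  t=1,j=0: stock 26.6400 → up 34.8984 (V=-6.2216), down 19.7136 (V=-21.4064). Price -8.8083; hedge Δ=1.0000, bond B=-35.4483.
  t=1,j=1: stock 47.1600 → up 61.7796 (V=20.6596), down 34.8984 (V=-6.2216). Price 11.7117; hedge Δ=1.0000, bond B=-35.4483.
  t=0,j=0: stock 36.0000 → up 47.1600 (V=11.7117), down 26.6400 (V=-8.8083). Price 5.4411; hedge Δ=1.0000, bond B=-30.5589.
Each (Δ,B) replicates both successor values, so the strategy is self-financing and V0 is arbitrage-free.

(0,0): Delta=1.0000 Bond=-30.5589
(1,0): Delta=1.0000 Bond=-35.4483
(1,1): Delta=1.0000 Bond=-35.4483
V0=5.4411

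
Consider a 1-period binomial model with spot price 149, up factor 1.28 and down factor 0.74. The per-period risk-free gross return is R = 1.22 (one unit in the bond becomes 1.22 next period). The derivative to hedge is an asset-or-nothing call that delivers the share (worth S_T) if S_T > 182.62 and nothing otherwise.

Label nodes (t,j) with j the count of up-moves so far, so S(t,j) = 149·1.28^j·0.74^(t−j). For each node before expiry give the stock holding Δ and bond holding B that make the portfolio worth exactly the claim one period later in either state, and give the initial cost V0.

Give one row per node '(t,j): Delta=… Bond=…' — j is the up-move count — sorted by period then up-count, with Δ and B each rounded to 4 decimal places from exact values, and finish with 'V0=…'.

Since d<R<u, set p* = (R−d)/(u−d) = 0.8889; price each node as the discounted p*-expectation of its children.
Terminal values V(1,·): V(1,0)=0.0000, V(1,1)=190.7200
Node (0,0) S=149.0000: V=(p*·190.7200+(1−p*)·0.0000)/1.22=138.9581; Δ=(190.7200−0.0000)/(190.7200−110.2600)=2.3704; B=V−Δ·S=-214.2271
Check: Δ(0,0)·S0 + B(0,0) = 138.9581 = V0.

(0,0): Delta=2.3704 Bond=-214.2271
V0=138.9581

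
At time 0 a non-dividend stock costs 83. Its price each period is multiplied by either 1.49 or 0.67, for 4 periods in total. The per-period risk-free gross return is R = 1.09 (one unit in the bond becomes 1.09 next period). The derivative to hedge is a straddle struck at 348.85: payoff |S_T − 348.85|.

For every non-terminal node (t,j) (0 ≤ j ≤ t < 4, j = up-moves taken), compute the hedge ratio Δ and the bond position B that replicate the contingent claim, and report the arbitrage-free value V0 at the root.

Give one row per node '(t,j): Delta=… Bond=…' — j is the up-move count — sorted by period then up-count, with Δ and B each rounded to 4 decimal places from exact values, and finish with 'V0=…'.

(0,0): Delta=-0.8163 Bond=237.7627
(1,0): Delta=-1.0000 Bond=269.3762
(1,1): Delta=-0.7376 Bond=249.4329
(2,0): Delta=-1.0000 Bond=293.6201
(2,1): Delta=-1.0000 Bond=293.6201
(2,2): Delta=-0.6253 Bond=251.1789
(3,0): Delta=-1.0000 Bond=320.0459
(3,1): Delta=-1.0000 Bond=320.0459
(3,2): Delta=-1.0000 Bond=320.0459
(3,3): Delta=-0.4648 Bond=229.7270
V0=170.0088

The replicating-portfolio and risk-neutral prices coincide; use p* = (1.09−0.67)/(1.49−0.67) = 0.5122 for the latter.
Terminal values V(4,·): V(4,0)=332.1246, V(4,1)=311.6546, V(4,2)=266.1320, V(4,3)=164.8950, V(4,4)=60.2441
(3,0): S=24.9633. Δ = (V_up−V_dn)/(S_up−S_dn) = (311.6546−332.1246)/(37.1954−16.7254) = -1.0000. V = [p*·311.6546 + (1−p*)·332.1246]/1.09 = 295.0825. B = V − Δ·S = 320.0459.
(3,1): S=55.5155. Δ = (V_up−V_dn)/(S_up−S_dn) = (266.1320−311.6546)/(82.7180−37.1954) = -1.0000. V = [p*·266.1320 + (1−p*)·311.6546]/1.09 = 264.5304. B = V − Δ·S = 320.0459.
(3,2): S=123.4598. Δ = (V_up−V_dn)/(S_up−S_dn) = (164.8950−266.1320)/(183.9550−82.7180) = -1.0000. V = [p*·164.8950 + (1−p*)·266.1320]/1.09 = 196.5861. B = V − Δ·S = 320.0459.
(3,3): S=274.5598. Δ = (V_up−V_dn)/(S_up−S_dn) = (60.2441−164.8950)/(409.0941−183.9550) = -0.4648. V = [p*·60.2441 + (1−p*)·164.8950]/1.09 = 102.1039. B = V − Δ·S = 229.7270.
(2,0): S=37.2587. Δ = (V_up−V_dn)/(S_up−S_dn) = (264.5304−295.0825)/(55.5155−24.9633) = -1.0000. V = [p*·264.5304 + (1−p*)·295.0825]/1.09 = 256.3614. B = V − Δ·S = 293.6201.
(2,1): S=82.8589. Δ = (V_up−V_dn)/(S_up−S_dn) = (196.5861−264.5304)/(123.4598−55.5155) = -1.0000. V = [p*·196.5861 + (1−p*)·264.5304]/1.09 = 210.7612. B = V − Δ·S = 293.6201.
(2,2): S=184.2683. Δ = (V_up−V_dn)/(S_up−S_dn) = (102.1039−196.5861)/(274.5598−123.4598) = -0.6253. V = [p*·102.1039 + (1−p*)·196.5861]/1.09 = 135.9567. B = V − Δ·S = 251.1789.
(1,0): S=55.6100. Δ = (V_up−V_dn)/(S_up−S_dn) = (210.7612−256.3614)/(82.8589−37.2587) = -1.0000. V = [p*·210.7612 + (1−p*)·256.3614]/1.09 = 213.7662. B = V − Δ·S = 269.3762.
(1,1): S=123.6700. Δ = (V_up−V_dn)/(S_up−S_dn) = (135.9567−210.7612)/(184.2683−82.8589) = -0.7376. V = [p*·135.9567 + (1−p*)·210.7612]/1.09 = 158.2080. B = V − Δ·S = 249.4329.
(0,0): S=83.0000. Δ = (V_up−V_dn)/(S_up−S_dn) = (158.2080−213.7662)/(123.6700−55.6100) = -0.8163. V = [p*·158.2080 + (1−p*)·213.7662]/1.09 = 170.0088. B = V − Δ·S = 237.7627.
Check: Δ(0,0)·S0 + B(0,0) = 170.0088 = V0.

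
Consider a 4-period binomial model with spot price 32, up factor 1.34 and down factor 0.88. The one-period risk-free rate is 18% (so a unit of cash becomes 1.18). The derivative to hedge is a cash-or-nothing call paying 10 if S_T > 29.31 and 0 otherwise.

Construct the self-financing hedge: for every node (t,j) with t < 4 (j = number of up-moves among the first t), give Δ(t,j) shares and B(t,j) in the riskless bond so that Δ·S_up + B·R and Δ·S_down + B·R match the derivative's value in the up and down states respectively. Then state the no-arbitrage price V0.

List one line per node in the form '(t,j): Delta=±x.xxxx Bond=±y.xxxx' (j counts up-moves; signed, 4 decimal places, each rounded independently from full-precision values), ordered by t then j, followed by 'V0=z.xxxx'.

Since d<R<u, set p* = (R−d)/(u−d) = 0.6522; price each node as the discounted p*-expectation of its children.
Terminal payoffs: V(4,0)=0.0000, V(4,1)=0.0000, V(4,2)=10.0000, V(4,3)=10.0000, V(4,4)=10.0000
  t=3,j=0: stock 21.8071 → up 29.2215 (V=0.0000), down 19.1903 (V=0.0000). Price 0.0000; hedge Δ=0.0000, bond B=0.0000.
  t=3,j=1: stock 33.2063 → up 44.4964 (V=10.0000), down 29.2215 (V=0.0000). Price 5.5269; hedge Δ=0.6547, bond B=-16.2122.
  t=3,j=2: stock 50.5641 → up 67.7559 (V=10.0000), down 44.4964 (V=10.0000). Price 8.4746; hedge Δ=0.0000, bond B=8.4746.
  t=3,j=3: stock 76.9953 → up 103.1737 (V=10.0000), down 67.7559 (V=10.0000). Price 8.4746; hedge Δ=0.0000, bond B=8.4746.
  t=2,j=0: stock 24.7808 → up 33.2063 (V=5.5269), down 21.8071 (V=0.0000). Price 3.0547; hedge Δ=0.4849, bond B=-8.9603.
  t=2,j=1: stock 37.7344 → up 50.5641 (V=8.4746), down 33.2063 (V=5.5269). Price 6.3130; hedge Δ=0.1698, bond B=-0.0950.
  t=2,j=2: stock 57.4592 → up 76.9953 (V=8.4746), down 50.5641 (V=8.4746). Price 7.1818; hedge Δ=0.0000, bond B=7.1818.
  t=1,j=0: stock 28.1600 → up 37.7344 (V=6.3130), down 24.7808 (V=3.0547). Price 4.3895; hedge Δ=0.2515, bond B=-2.6937.
  t=1,j=1: stock 42.8800 → up 57.4592 (V=7.1818), down 37.7344 (V=6.3130). Price 5.8302; hedge Δ=0.0441, bond B=3.9413.
  t=0,j=0: stock 32.0000 → up 42.8800 (V=5.8302), down 28.1600 (V=4.3895). Price 4.5162; hedge Δ=0.0979, bond B=1.3843.
Self-financing check: at every node Δ·S+B equals the discounted successor values.

(0,0): Delta=0.0979 Bond=1.3843
(1,0): Delta=0.2515 Bond=-2.6937
(1,1): Delta=0.0441 Bond=3.9413
(2,0): Delta=0.4849 Bond=-8.9603
(2,1): Delta=0.1698 Bond=-0.0950
(2,2): Delta=0.0000 Bond=7.1818
(3,0): Delta=0.0000 Bond=0.0000
(3,1): Delta=0.6547 Bond=-16.2122
(3,2): Delta=0.0000 Bond=8.4746
(3,3): Delta=0.0000 Bond=8.4746
V0=4.5162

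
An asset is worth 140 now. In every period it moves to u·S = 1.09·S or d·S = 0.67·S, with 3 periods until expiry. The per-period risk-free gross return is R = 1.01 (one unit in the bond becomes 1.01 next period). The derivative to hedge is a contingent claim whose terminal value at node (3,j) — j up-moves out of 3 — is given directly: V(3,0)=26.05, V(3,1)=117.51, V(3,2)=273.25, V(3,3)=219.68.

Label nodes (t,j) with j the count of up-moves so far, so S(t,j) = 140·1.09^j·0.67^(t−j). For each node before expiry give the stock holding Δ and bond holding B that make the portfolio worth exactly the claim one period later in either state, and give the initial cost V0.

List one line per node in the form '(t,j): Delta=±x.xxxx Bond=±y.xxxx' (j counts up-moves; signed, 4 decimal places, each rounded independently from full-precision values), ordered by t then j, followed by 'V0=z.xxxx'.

(0,0): Delta=0.2708 Bond=184.7464
(1,0): Delta=3.6063 Bond=-126.2832
(1,1): Delta=-0.2117 Bond=260.2120
(2,0): Delta=3.4650 Bond=-118.6638
(2,1): Delta=3.6268 Bond=-129.6360
(2,2): Delta=-0.7668 Bond=355.1554
V0=222.6535

Since d<R<u, set p* = (R−d)/(u−d) = 0.8095; price each node as the discounted p*-expectation of its children.
At expiry t=3: V(3,0)=26.0500, V(3,1)=117.5100, V(3,2)=273.2500, V(3,3)=219.6800
  t=2,j=0: stock 62.8460 → up 68.5021 (V=117.5100), down 42.1068 (V=26.0500). Price 99.0981; hedge Δ=3.4650, bond B=-118.6638.
  t=2,j=1: stock 102.2420 → up 111.4438 (V=273.2500), down 68.5021 (V=117.5100). Price 241.1735; hedge Δ=3.6268, bond B=-129.6360.
  t=2,j=2: stock 166.3340 → up 181.3041 (V=219.6800), down 111.4438 (V=273.2500). Price 227.6077; hedge Δ=-0.7668, bond B=355.1554.
  t=1,j=0: stock 93.8000 → up 102.2420 (V=241.1735), down 62.8460 (V=99.0981). Price 211.9916; hedge Δ=3.6063, bond B=-126.2832.
  t=1,j=1: stock 152.6000 → up 166.3340 (V=227.6077), down 102.2420 (V=241.1735). Price 227.9126; hedge Δ=-0.2117, bond B=260.2120.
  t=0,j=0: stock 140.0000 → up 152.6000 (V=227.9126), down 93.8000 (V=211.9916). Price 222.6535; hedge Δ=0.2708, bond B=184.7464.
Check: Δ(0,0)·S0 + B(0,0) = 222.6535 = V0.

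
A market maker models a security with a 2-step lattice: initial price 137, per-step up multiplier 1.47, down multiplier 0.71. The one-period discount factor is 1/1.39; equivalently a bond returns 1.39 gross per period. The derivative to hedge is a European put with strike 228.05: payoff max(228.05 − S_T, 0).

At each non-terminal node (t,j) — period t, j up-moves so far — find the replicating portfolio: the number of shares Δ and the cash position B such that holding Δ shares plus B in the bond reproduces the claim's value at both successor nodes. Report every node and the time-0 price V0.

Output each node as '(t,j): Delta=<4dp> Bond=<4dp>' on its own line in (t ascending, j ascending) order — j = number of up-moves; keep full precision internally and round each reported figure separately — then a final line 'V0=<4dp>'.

(0,0): Delta=-0.5796 Bond=88.6167
(1,0): Delta=-1.0000 Bond=164.0647
(1,1): Delta=-0.5558 Bond=118.3669
V0=9.2048

Risk-neutral probability p* = (R−d)/(u−d) = (1.39−0.71)/(1.47−0.71) = 0.8947.
At expiry t=2: V(2,0)=158.9883, V(2,1)=85.0631, V(2,2)=0.0000
  t=1,j=0: stock 97.2700 → up 142.9869 (V=85.0631), down 69.0617 (V=158.9883). Price 66.7947; hedge Δ=-1.0000, bond B=164.0647.
  t=1,j=1: stock 201.3900 → up 296.0433 (V=0.0000), down 142.9869 (V=85.0631). Price 6.4417; hedge Δ=-0.5558, bond B=118.3669.
  t=0,j=0: stock 137.0000 → up 201.3900 (V=6.4417), down 97.2700 (V=66.7947). Price 9.2048; hedge Δ=-0.5796, bond B=88.6167.
Root portfolio cost Δ·137+B reproduces V0=9.2048.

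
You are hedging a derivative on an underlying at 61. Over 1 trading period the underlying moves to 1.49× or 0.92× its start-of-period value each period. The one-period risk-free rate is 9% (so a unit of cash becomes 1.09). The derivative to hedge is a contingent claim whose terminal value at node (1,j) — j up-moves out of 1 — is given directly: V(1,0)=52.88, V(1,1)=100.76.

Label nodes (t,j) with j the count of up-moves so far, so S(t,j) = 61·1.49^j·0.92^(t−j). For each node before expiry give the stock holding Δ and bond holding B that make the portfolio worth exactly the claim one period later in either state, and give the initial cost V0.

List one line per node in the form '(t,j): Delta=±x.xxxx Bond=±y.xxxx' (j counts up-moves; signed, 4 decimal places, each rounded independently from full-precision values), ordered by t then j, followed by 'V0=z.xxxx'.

The replicating-portfolio and risk-neutral prices coincide; use p* = (1.09−0.92)/(1.49−0.92) = 0.2982 for the latter.
Payoff layer (t=1): V(1,0)=52.8800, V(1,1)=100.7600
  t=0,j=0: stock 61.0000 → up 90.8900 (V=100.7600), down 56.1200 (V=52.8800). Price 61.6147; hedge Δ=1.3770, bond B=-22.3853.
Check: Δ(0,0)·S0 + B(0,0) = 61.6147 = V0.

(0,0): Delta=1.3770 Bond=-22.3853
V0=61.6147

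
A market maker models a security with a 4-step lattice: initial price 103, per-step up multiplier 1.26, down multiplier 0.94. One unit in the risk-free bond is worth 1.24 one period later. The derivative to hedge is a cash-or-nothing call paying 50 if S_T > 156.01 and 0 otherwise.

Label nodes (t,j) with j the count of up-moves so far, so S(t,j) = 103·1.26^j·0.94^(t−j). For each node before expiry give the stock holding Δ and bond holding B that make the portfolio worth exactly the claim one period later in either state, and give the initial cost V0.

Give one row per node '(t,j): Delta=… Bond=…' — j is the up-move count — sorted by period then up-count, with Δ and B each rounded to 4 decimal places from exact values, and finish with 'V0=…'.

Risk-neutral probability p* = (R−d)/(u−d) = (1.24−0.94)/(1.26−0.94) = 0.9375.
At expiry t=4: V(4,0)=0.0000, V(4,1)=0.0000, V(4,2)=0.0000, V(4,3)=50.0000, V(4,4)=50.0000
(3,0): S=85.5502. Δ = (V_up−V_dn)/(S_up−S_dn) = (0.0000−0.0000)/(107.7932−80.4171) = 0.0000. V = [p*·0.0000 + (1−p*)·0.0000]/1.24 = 0.0000. B = V − Δ·S = 0.0000.
(3,1): S=114.6736. Δ = (V_up−V_dn)/(S_up−S_dn) = (0.0000−0.0000)/(144.4887−107.7932) = 0.0000. V = [p*·0.0000 + (1−p*)·0.0000]/1.24 = 0.0000. B = V − Δ·S = 0.0000.
(3,2): S=153.7114. Δ = (V_up−V_dn)/(S_up−S_dn) = (50.0000−0.0000)/(193.6764−144.4887) = 1.0165. V = [p*·50.0000 + (1−p*)·0.0000]/1.24 = 37.8024. B = V − Δ·S = -118.4476.
(3,3): S=206.0387. Δ = (V_up−V_dn)/(S_up−S_dn) = (50.0000−50.0000)/(259.6088−193.6764) = 0.0000. V = [p*·50.0000 + (1−p*)·50.0000]/1.24 = 40.3226. B = V − Δ·S = 40.3226.
(2,0): S=91.0108. Δ = (V_up−V_dn)/(S_up−S_dn) = (0.0000−0.0000)/(114.6736−85.5502) = 0.0000. V = [p*·0.0000 + (1−p*)·0.0000]/1.24 = 0.0000. B = V − Δ·S = 0.0000.
(2,1): S=121.9932. Δ = (V_up−V_dn)/(S_up−S_dn) = (37.8024−0.0000)/(153.7114−114.6736) = 0.9684. V = [p*·37.8024 + (1−p*)·0.0000]/1.24 = 28.5805. B = V − Δ·S = -89.5521.
(2,2): S=163.5228. Δ = (V_up−V_dn)/(S_up−S_dn) = (40.3226−37.8024)/(206.0387−153.7114) = 0.0482. V = [p*·40.3226 + (1−p*)·37.8024]/1.24 = 32.3912. B = V − Δ·S = 24.5157.
(1,0): S=96.8200. Δ = (V_up−V_dn)/(S_up−S_dn) = (28.5805−0.0000)/(121.9932−91.0108) = 0.9225. V = [p*·28.5805 + (1−p*)·0.0000]/1.24 = 21.6082. B = V − Δ·S = -67.7057.
(1,1): S=129.7800. Δ = (V_up−V_dn)/(S_up−S_dn) = (32.3912−28.5805)/(163.5228−121.9932) = 0.0918. V = [p*·32.3912 + (1−p*)·28.5805]/1.24 = 25.9299. B = V − Δ·S = 14.0213.
(0,0): S=103.0000. Δ = (V_up−V_dn)/(S_up−S_dn) = (25.9299−21.6082)/(129.7800−96.8200) = 0.1311. V = [p*·25.9299 + (1−p*)·21.6082]/1.24 = 20.6933. B = V − Δ·S = 7.1882.
Root portfolio cost Δ·103+B reproduces V0=20.6933.

(0,0): Delta=0.1311 Bond=7.1882
(1,0): Delta=0.9225 Bond=-67.7057
(1,1): Delta=0.0918 Bond=14.0213
(2,0): Delta=0.0000 Bond=0.0000
(2,1): Delta=0.9684 Bond=-89.5521
(2,2): Delta=0.0482 Bond=24.5157
(3,0): Delta=0.0000 Bond=0.0000
(3,1): Delta=0.0000 Bond=0.0000
(3,2): Delta=1.0165 Bond=-118.4476
(3,3): Delta=0.0000 Bond=40.3226
V0=20.6933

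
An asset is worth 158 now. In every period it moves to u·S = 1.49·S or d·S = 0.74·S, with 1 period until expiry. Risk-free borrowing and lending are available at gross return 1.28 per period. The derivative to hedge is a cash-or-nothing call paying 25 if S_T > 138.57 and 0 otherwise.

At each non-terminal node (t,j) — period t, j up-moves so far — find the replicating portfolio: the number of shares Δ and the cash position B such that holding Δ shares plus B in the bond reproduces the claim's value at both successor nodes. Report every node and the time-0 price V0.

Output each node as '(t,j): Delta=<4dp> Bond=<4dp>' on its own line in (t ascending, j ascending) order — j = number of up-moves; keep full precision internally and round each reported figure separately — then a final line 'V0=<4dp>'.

Under the risk-neutral measure, an up-move has probability p* = (R−d)/(u−d) = 0.7200 and values discount at R = 1.28.
Terminal payoffs: V(1,0)=0.0000, V(1,1)=25.0000
(0,0): S=158.0000. Δ = (V_up−V_dn)/(S_up−S_dn) = (25.0000−0.0000)/(235.4200−116.9200) = 0.2110. V = [p*·25.0000 + (1−p*)·0.0000]/1.28 = 14.0625. B = V − Δ·S = -19.2708.
Root portfolio cost Δ·158+B reproduces V0=14.0625.

(0,0): Delta=0.2110 Bond=-19.2708
V0=14.0625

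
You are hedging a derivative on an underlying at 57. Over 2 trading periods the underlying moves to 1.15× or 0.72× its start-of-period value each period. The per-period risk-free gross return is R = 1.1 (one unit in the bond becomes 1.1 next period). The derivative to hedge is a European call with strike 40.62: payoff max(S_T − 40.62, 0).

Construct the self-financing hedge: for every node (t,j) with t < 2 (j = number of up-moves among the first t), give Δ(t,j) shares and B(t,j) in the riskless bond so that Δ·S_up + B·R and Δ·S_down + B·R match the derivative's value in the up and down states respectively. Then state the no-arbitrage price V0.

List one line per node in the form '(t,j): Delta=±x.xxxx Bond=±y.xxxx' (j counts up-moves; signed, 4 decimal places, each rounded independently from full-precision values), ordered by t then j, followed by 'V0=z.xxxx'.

Under the risk-neutral measure, an up-move has probability p* = (R−d)/(u−d) = 0.8837 and values discount at R = 1.1.
At expiry t=2: V(2,0)=0.0000, V(2,1)=6.5760, V(2,2)=34.7625
  t=1,j=0: stock 41.0400 → up 47.1960 (V=6.5760), down 29.5488 (V=0.0000). Price 5.2830; hedge Δ=0.3726, bond B=-10.0100.
  t=1,j=1: stock 65.5500 → up 75.3825 (V=34.7625), down 47.1960 (V=6.5760). Price 28.6227; hedge Δ=1.0000, bond B=-36.9273.
  t=0,j=0: stock 57.0000 → up 65.5500 (V=28.6227), down 41.0400 (V=5.2830). Price 23.5535; hedge Δ=0.9523, bond B=-30.7249.
Each (Δ,B) replicates both successor values, so the strategy is self-financing and V0 is arbitrage-free.

(0,0): Delta=0.9523 Bond=-30.7249
(1,0): Delta=0.3726 Bond=-10.0100
(1,1): Delta=1.0000 Bond=-36.9273
V0=23.5535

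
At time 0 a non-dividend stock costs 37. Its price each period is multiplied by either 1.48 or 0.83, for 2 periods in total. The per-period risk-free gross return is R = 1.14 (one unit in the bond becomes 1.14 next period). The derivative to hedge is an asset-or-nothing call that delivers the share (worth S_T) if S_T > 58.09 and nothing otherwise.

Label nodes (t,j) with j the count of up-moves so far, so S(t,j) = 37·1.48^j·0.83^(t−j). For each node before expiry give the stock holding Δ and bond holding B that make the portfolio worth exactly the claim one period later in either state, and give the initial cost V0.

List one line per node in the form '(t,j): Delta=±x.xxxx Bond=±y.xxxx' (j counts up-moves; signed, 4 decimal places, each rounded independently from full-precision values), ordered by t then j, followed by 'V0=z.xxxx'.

Under the risk-neutral measure, an up-move has probability p* = (R−d)/(u−d) = 0.4769 and values discount at R = 1.14.
Terminal payoffs: V(2,0)=0.0000, V(2,1)=0.0000, V(2,2)=81.0448
(1,0): S=30.7100. Δ = (V_up−V_dn)/(S_up−S_dn) = (0.0000−0.0000)/(45.4508−25.4893) = 0.0000. V = [p*·0.0000 + (1−p*)·0.0000]/1.14 = 0.0000. B = V − Δ·S = 0.0000.
(1,1): S=54.7600. Δ = (V_up−V_dn)/(S_up−S_dn) = (81.0448−0.0000)/(81.0448−45.4508) = 2.2769. V = [p*·81.0448 + (1−p*)·0.0000]/1.14 = 33.9054. B = V − Δ·S = -90.7789.
(0,0): S=37.0000. Δ = (V_up−V_dn)/(S_up−S_dn) = (33.9054−0.0000)/(54.7600−30.7100) = 1.4098. V = [p*·33.9054 + (1−p*)·0.0000]/1.14 = 14.1844. B = V − Δ·S = -37.9777.
Root portfolio cost Δ·37+B reproduces V0=14.1844.

(0,0): Delta=1.4098 Bond=-37.9777
(1,0): Delta=0.0000 Bond=0.0000
(1,1): Delta=2.2769 Bond=-90.7789
V0=14.1844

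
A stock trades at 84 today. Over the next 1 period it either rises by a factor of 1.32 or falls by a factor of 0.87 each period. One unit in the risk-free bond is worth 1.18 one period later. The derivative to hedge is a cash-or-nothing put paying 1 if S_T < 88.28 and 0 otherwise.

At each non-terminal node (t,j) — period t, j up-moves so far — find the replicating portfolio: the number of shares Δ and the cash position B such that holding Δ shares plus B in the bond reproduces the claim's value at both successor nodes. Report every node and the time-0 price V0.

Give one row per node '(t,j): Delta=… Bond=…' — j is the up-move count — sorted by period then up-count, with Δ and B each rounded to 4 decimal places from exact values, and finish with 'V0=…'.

(0,0): Delta=-0.0265 Bond=2.4859
V0=0.2637

No-arbitrage ⇒ martingale measure with p* = (R−d)/(u−d) = 0.6889.
Terminal payoffs: V(1,0)=1.0000, V(1,1)=0.0000
  t=0,j=0: stock 84.0000 → up 110.8800 (V=0.0000), down 73.0800 (V=1.0000). Price 0.2637; hedge Δ=-0.0265, bond B=2.4859.
Each (Δ,B) replicates both successor values, so the strategy is self-financing and V0 is arbitrage-free.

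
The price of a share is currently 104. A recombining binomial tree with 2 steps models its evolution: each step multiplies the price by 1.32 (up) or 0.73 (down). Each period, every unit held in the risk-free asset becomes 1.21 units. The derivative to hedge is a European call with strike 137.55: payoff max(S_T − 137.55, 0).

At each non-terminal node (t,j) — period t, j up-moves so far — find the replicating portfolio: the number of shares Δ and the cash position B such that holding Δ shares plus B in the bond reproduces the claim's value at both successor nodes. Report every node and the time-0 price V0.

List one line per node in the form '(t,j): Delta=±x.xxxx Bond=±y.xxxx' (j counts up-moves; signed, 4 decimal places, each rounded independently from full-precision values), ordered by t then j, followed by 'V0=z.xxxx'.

(0,0): Delta=0.4784 Bond=-30.0171
(1,0): Delta=0.0000 Bond=0.0000
(1,1): Delta=0.5390 Bond=-44.6442
V0=19.7373

The replicating-portfolio and risk-neutral prices coincide; use p* = (1.21−0.73)/(1.32−0.73) = 0.8136 for the latter.
At expiry t=2: V(2,0)=0.0000, V(2,1)=0.0000, V(2,2)=43.6596
Node (1,0) S=75.9200: V=(p*·0.0000+(1−p*)·0.0000)/1.21=0.0000; Δ=(0.0000−0.0000)/(100.2144−55.4216)=0.0000; B=V−Δ·S=0.0000
Node (1,1) S=137.2800: V=(p*·43.6596+(1−p*)·0.0000)/1.21=29.3551; Δ=(43.6596−0.0000)/(181.2096−100.2144)=0.5390; B=V−Δ·S=-44.6442
Node (0,0) S=104.0000: V=(p*·29.3551+(1−p*)·0.0000)/1.21=19.7373; Δ=(29.3551−0.0000)/(137.2800−75.9200)=0.4784; B=V−Δ·S=-30.0171
Root portfolio cost Δ·104+B reproduces V0=19.7373.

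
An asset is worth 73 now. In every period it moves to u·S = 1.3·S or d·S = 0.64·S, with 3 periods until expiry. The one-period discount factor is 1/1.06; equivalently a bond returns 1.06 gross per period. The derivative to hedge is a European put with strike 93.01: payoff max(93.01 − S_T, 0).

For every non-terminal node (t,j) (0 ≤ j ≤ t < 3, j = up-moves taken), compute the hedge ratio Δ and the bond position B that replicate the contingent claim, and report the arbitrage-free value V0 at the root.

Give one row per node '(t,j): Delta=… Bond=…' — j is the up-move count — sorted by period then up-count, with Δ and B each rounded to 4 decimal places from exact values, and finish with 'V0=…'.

(0,0): Delta=-0.4960 Bond=55.8802
(1,0): Delta=-1.0000 Bond=82.7786
(1,1): Delta=-0.3543 Bond=45.7785
(2,0): Delta=-1.0000 Bond=87.7453
(2,1): Delta=-1.0000 Bond=87.7453
(2,2): Delta=-0.1726 Bond=26.1137
V0=19.6701

No-arbitrage ⇒ martingale measure with p* = (R−d)/(u−d) = 0.6364.
Payoff layer (t=3): V(3,0)=73.8735, V(3,1)=54.1390, V(3,2)=14.0532, V(3,3)=0.0000
(2,0): S=29.9008. Δ = (V_up−V_dn)/(S_up−S_dn) = (54.1390−73.8735)/(38.8710−19.1365) = -1.0000. V = [p*·54.1390 + (1−p*)·73.8735]/1.06 = 57.8445. B = V − Δ·S = 87.7453.
(2,1): S=60.7360. Δ = (V_up−V_dn)/(S_up−S_dn) = (14.0532−54.1390)/(78.9568−38.8710) = -1.0000. V = [p*·14.0532 + (1−p*)·54.1390]/1.06 = 27.0093. B = V − Δ·S = 87.7453.
(2,2): S=123.3700. Δ = (V_up−V_dn)/(S_up−S_dn) = (0.0000−14.0532)/(160.3810−78.9568) = -0.1726. V = [p*·0.0000 + (1−p*)·14.0532]/1.06 = 4.8210. B = V − Δ·S = 26.1137.
(1,0): S=46.7200. Δ = (V_up−V_dn)/(S_up−S_dn) = (27.0093−57.8445)/(60.7360−29.9008) = -1.0000. V = [p*·27.0093 + (1−p*)·57.8445]/1.06 = 36.0586. B = V − Δ·S = 82.7786.
(1,1): S=94.9000. Δ = (V_up−V_dn)/(S_up−S_dn) = (4.8210−27.0093)/(123.3700−60.7360) = -0.3543. V = [p*·4.8210 + (1−p*)·27.0093]/1.06 = 12.1599. B = V − Δ·S = 45.7785.
(0,0): S=73.0000. Δ = (V_up−V_dn)/(S_up−S_dn) = (12.1599−36.0586)/(94.9000−46.7200) = -0.4960. V = [p*·12.1599 + (1−p*)·36.0586]/1.06 = 19.6701. B = V − Δ·S = 55.8802.
The time-0 hedge costs 19.6701, which is the no-arbitrage price.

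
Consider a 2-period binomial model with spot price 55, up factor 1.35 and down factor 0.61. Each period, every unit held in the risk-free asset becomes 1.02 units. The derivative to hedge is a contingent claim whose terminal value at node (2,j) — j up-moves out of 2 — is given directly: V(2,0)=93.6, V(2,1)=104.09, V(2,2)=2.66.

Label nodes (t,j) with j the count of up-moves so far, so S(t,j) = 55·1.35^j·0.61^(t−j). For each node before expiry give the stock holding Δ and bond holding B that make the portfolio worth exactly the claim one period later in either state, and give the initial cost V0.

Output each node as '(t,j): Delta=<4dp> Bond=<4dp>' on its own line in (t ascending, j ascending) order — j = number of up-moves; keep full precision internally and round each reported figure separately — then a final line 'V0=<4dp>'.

(0,0): Delta=-1.2410 Bond=136.3716
(1,0): Delta=0.4225 Bond=83.2871
(1,1): Delta=-1.8460 Bond=184.0208
V0=68.1154

Risk-neutral probability p* = (R−d)/(u−d) = (1.02−0.61)/(1.35−0.61) = 0.5541.
Payoff layer (t=2): V(2,0)=93.6000, V(2,1)=104.0900, V(2,2)=2.6600
  t=1,j=0: stock 33.5500 → up 45.2925 (V=104.0900), down 20.4655 (V=93.6000). Price 97.4628; hedge Δ=0.4225, bond B=83.2871.
  t=1,j=1: stock 74.2500 → up 100.2375 (V=2.6600), down 45.2925 (V=104.0900). Price 46.9532; hedge Δ=-1.8460, bond B=184.0208.
  t=0,j=0: stock 55.0000 → up 74.2500 (V=46.9532), down 33.5500 (V=97.4628). Price 68.1154; hedge Δ=-1.2410, bond B=136.3716.
Root portfolio cost Δ·55+B reproduces V0=68.1154.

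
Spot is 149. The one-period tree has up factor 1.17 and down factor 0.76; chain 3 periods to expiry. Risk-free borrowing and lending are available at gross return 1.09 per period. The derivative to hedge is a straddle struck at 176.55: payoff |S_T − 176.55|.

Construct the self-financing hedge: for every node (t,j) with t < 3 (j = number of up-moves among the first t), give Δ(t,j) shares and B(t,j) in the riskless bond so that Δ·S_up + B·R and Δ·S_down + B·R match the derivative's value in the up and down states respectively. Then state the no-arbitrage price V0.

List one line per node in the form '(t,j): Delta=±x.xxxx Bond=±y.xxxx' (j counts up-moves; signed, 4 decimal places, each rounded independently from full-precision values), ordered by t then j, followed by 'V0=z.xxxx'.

Risk-neutral probability p* = (R−d)/(u−d) = (1.09−0.76)/(1.17−0.76) = 0.8049.
Terminal values V(3,·): V(3,0)=111.1426, V(3,1)=75.8570, V(3,2)=21.5358, V(3,3)=62.0903
  t=2,j=0: stock 86.0624 → up 100.6930 (V=75.8570), down 65.4074 (V=111.1426). Price 75.9101; hedge Δ=-1.0000, bond B=161.9725.
  t=2,j=1: stock 132.4908 → up 155.0142 (V=21.5358), down 100.6930 (V=75.8570). Price 29.4817; hedge Δ=-1.0000, bond B=161.9725.
  t=2,j=2: stock 203.9661 → up 238.6403 (V=62.0903), down 155.0142 (V=21.5358). Price 49.7039; hedge Δ=0.4850, bond B=-49.2097.
  t=1,j=0: stock 113.2400 → up 132.4908 (V=29.4817), down 86.0624 (V=75.9101). Price 35.3586; hedge Δ=-1.0000, bond B=148.5986.
  t=1,j=1: stock 174.3300 → up 203.9661 (V=49.7039), down 132.4908 (V=29.4817). Price 41.9799; hedge Δ=0.2829, bond B=-7.3426.
  t=0,j=0: stock 149.0000 → up 174.3300 (V=41.9799), down 113.2400 (V=35.3586). Price 37.3284; hedge Δ=0.1084, bond B=21.1789.
Check: Δ(0,0)·S0 + B(0,0) = 37.3284 = V0.

(0,0): Delta=0.1084 Bond=21.1789
(1,0): Delta=-1.0000 Bond=148.5986
(1,1): Delta=0.2829 Bond=-7.3426
(2,0): Delta=-1.0000 Bond=161.9725
(2,1): Delta=-1.0000 Bond=161.9725
(2,2): Delta=0.4850 Bond=-49.2097
V0=37.3284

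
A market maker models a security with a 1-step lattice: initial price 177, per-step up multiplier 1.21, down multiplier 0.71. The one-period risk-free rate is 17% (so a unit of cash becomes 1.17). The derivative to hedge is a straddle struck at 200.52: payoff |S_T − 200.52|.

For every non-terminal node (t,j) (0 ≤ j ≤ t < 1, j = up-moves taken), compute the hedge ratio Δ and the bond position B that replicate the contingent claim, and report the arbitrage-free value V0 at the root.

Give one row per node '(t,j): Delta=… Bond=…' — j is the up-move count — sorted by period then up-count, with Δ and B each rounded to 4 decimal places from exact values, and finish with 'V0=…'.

(0,0): Delta=-0.6915 Bond=138.2513
V0=15.8513

Risk-neutral probability p* = (R−d)/(u−d) = (1.17−0.71)/(1.21−0.71) = 0.9200.
Terminal payoffs: V(1,0)=74.8500, V(1,1)=13.6500
  t=0,j=0: stock 177.0000 → up 214.1700 (V=13.6500), down 125.6700 (V=74.8500). Price 15.8513; hedge Δ=-0.6915, bond B=138.2513.
Each (Δ,B) replicates both successor values, so the strategy is self-financing and V0 is arbitrage-free.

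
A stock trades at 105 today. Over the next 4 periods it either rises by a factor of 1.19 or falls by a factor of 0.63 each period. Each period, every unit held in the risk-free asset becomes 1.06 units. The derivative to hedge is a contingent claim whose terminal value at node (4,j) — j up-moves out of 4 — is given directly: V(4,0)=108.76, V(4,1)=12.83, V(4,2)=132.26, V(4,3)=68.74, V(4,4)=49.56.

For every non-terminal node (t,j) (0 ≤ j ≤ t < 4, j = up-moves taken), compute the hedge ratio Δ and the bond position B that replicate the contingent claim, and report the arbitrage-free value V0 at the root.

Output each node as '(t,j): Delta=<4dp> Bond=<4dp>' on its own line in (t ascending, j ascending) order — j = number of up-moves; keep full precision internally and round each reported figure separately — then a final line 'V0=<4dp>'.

Since d<R<u, set p* = (R−d)/(u−d) = 0.7679; price each node as the discounted p*-expectation of its children.
Terminal payoffs: V(4,0)=108.7600, V(4,1)=12.8300, V(4,2)=132.2600, V(4,3)=68.7400, V(4,4)=49.5600
  t=3,j=0: stock 26.2549 → up 31.2434 (V=12.8300), down 16.5406 (V=108.7600). Price 33.1127; hedge Δ=-6.5246, bond B=204.4163.
  t=3,j=1: stock 49.5927 → up 59.0153 (V=132.2600), down 31.2434 (V=12.8300). Price 98.6181; hedge Δ=4.3004, bond B=-114.6498.
  t=3,j=2: stock 93.6750 → up 111.4733 (V=68.7400), down 59.0153 (V=132.2600). Price 78.7601; hedge Δ=-1.2109, bond B=192.1887.
  t=3,j=3: stock 176.9417 → up 210.5606 (V=49.5600), down 111.4733 (V=68.7400). Price 50.9552; hedge Δ=-0.1936, bond B=85.2052.
  t=2,j=0: stock 41.6745 → up 49.5927 (V=98.6181), down 26.2549 (V=33.1127). Price 78.6901; hedge Δ=2.8068, bond B=-38.2838.
  t=2,j=1: stock 78.7185 → up 93.6750 (V=78.7601), down 49.5927 (V=98.6181). Price 78.6509; hedge Δ=-0.4505, bond B=114.1116.
  t=2,j=2: stock 148.6905 → up 176.9417 (V=50.9552), down 93.6750 (V=78.7601). Price 54.1603; hedge Δ=-0.3339, bond B=103.8119.
  t=1,j=0: stock 66.1500 → up 78.7185 (V=78.6509), down 41.6745 (V=78.6901). Price 74.2076; hedge Δ=-0.0011, bond B=74.2775.
  t=1,j=1: stock 124.9500 → up 148.6905 (V=54.1603), down 78.7185 (V=78.6509). Price 56.4581; hedge Δ=-0.3500, bond B=100.1914.
  t=0,j=0: stock 105.0000 → up 124.9500 (V=56.4581), down 66.1500 (V=74.2076). Price 57.1496; hedge Δ=-0.3019, bond B=88.8450.
Root portfolio cost Δ·105+B reproduces V0=57.1496.

(0,0): Delta=-0.3019 Bond=88.8450
(1,0): Delta=-0.0011 Bond=74.2775
(1,1): Delta=-0.3500 Bond=100.1914
(2,0): Delta=2.8068 Bond=-38.2838
(2,1): Delta=-0.4505 Bond=114.1116
(2,2): Delta=-0.3339 Bond=103.8119
(3,0): Delta=-6.5246 Bond=204.4163
(3,1): Delta=4.3004 Bond=-114.6498
(3,2): Delta=-1.2109 Bond=192.1887
(3,3): Delta=-0.1936 Bond=85.2052
V0=57.1496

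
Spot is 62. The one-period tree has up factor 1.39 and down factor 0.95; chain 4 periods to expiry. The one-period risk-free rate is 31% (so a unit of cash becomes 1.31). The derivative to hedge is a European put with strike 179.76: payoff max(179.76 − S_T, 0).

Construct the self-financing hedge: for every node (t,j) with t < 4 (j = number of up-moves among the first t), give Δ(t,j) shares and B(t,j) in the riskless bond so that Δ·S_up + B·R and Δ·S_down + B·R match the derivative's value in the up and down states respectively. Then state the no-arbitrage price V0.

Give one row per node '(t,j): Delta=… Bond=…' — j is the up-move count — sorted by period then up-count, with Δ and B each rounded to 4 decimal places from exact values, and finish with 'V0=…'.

Risk-neutral probability p* = (R−d)/(u−d) = (1.31−0.95)/(1.39−0.95) = 0.8182.
Terminal values V(4,·): V(4,0)=129.2606, V(4,1)=105.8714, V(4,2)=71.6493, V(4,3)=21.5770, V(4,4)=0.0000
(3,0): S=53.1572. Δ = (V_up−V_dn)/(S_up−S_dn) = (105.8714−129.2606)/(73.8886−50.4994) = -1.0000. V = [p*·105.8714 + (1−p*)·129.2606]/1.31 = 84.0641. B = V − Δ·S = 137.2214.
(3,1): S=77.7774. Δ = (V_up−V_dn)/(S_up−S_dn) = (71.6493−105.8714)/(108.1107−73.8886) = -1.0000. V = [p*·71.6493 + (1−p*)·105.8714]/1.31 = 59.4439. B = V − Δ·S = 137.2214.
(3,2): S=113.8007. Δ = (V_up−V_dn)/(S_up−S_dn) = (21.5770−71.6493)/(158.1830−108.1107) = -1.0000. V = [p*·21.5770 + (1−p*)·71.6493]/1.31 = 23.4207. B = V − Δ·S = 137.2214.
(3,3): S=166.5084. Δ = (V_up−V_dn)/(S_up−S_dn) = (0.0000−21.5770)/(231.4466−158.1830) = -0.2945. V = [p*·0.0000 + (1−p*)·21.5770]/1.31 = 2.9947. B = V − Δ·S = 52.0335.
(2,0): S=55.9550. Δ = (V_up−V_dn)/(S_up−S_dn) = (59.4439−84.0641)/(77.7774−53.1572) = -1.0000. V = [p*·59.4439 + (1−p*)·84.0641]/1.31 = 48.7941. B = V − Δ·S = 104.7491.
(2,1): S=81.8710. Δ = (V_up−V_dn)/(S_up−S_dn) = (23.4207−59.4439)/(113.8007−77.7774) = -1.0000. V = [p*·23.4207 + (1−p*)·59.4439]/1.31 = 22.8781. B = V − Δ·S = 104.7491.
(2,2): S=119.7902. Δ = (V_up−V_dn)/(S_up−S_dn) = (2.9947−23.4207)/(166.5084−113.8007) = -0.3875. V = [p*·2.9947 + (1−p*)·23.4207]/1.31 = 5.1210. B = V − Δ·S = 51.5436.
(1,0): S=58.9000. Δ = (V_up−V_dn)/(S_up−S_dn) = (22.8781−48.7941)/(81.8710−55.9550) = -1.0000. V = [p*·22.8781 + (1−p*)·48.7941]/1.31 = 21.0612. B = V − Δ·S = 79.9612.
(1,1): S=86.1800. Δ = (V_up−V_dn)/(S_up−S_dn) = (5.1210−22.8781)/(119.7902−81.8710) = -0.4683. V = [p*·5.1210 + (1−p*)·22.8781]/1.31 = 6.3737. B = V − Δ·S = 46.7308.
(0,0): S=62.0000. Δ = (V_up−V_dn)/(S_up−S_dn) = (6.3737−21.0612)/(86.1800−58.9000) = -0.5384. V = [p*·6.3737 + (1−p*)·21.0612]/1.31 = 6.9040. B = V − Δ·S = 40.2845.
Check: Δ(0,0)·S0 + B(0,0) = 6.9040 = V0.

(0,0): Delta=-0.5384 Bond=40.2845
(1,0): Delta=-1.0000 Bond=79.9612
(1,1): Delta=-0.4683 Bond=46.7308
(2,0): Delta=-1.0000 Bond=104.7491
(2,1): Delta=-1.0000 Bond=104.7491
(2,2): Delta=-0.3875 Bond=51.5436
(3,0): Delta=-1.0000 Bond=137.2214
(3,1): Delta=-1.0000 Bond=137.2214
(3,2): Delta=-1.0000 Bond=137.2214
(3,3): Delta=-0.2945 Bond=52.0335
V0=6.9040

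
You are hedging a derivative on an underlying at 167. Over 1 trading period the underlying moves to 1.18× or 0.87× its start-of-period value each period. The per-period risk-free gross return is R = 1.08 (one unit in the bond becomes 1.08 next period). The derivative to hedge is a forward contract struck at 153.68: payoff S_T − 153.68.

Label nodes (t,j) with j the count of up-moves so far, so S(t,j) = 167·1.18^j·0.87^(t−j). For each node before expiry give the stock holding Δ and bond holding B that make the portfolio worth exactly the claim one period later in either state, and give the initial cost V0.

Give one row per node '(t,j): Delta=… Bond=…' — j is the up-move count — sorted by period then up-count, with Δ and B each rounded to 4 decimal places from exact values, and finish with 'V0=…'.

Risk-neutral probability p* = (R−d)/(u−d) = (1.08−0.87)/(1.18−0.87) = 0.6774.
Terminal values V(1,·): V(1,0)=-8.3900, V(1,1)=43.3800
(0,0): S=167.0000. Δ = (V_up−V_dn)/(S_up−S_dn) = (43.3800−-8.3900)/(197.0600−145.2900) = 1.0000. V = [p*·43.3800 + (1−p*)·-8.3900]/1.08 = 24.7037. B = V − Δ·S = -142.2963.
Check: Δ(0,0)·S0 + B(0,0) = 24.7037 = V0.

(0,0): Delta=1.0000 Bond=-142.2963
V0=24.7037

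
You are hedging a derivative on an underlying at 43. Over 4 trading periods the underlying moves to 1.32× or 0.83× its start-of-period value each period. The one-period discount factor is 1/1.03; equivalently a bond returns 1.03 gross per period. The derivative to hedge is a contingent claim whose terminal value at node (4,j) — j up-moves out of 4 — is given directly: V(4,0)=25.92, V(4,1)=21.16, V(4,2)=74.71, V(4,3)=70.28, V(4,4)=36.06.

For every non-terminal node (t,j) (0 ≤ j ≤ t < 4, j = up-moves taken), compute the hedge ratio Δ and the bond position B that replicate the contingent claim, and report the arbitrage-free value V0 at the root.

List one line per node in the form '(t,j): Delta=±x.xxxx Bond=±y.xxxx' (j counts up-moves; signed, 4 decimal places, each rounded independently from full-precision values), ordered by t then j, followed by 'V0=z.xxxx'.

(0,0): Delta=0.7967 Bond=9.1112
(1,0): Delta=1.2648 Bond=-7.3217
(1,1): Delta=0.3699 Bond=33.6086
(2,0): Delta=1.2735 Bond=-7.7993
(2,1): Delta=1.2569 Bond=-7.1674
(2,2): Delta=-0.4387 Bond=95.2040
(3,0): Delta=-0.3951 Bond=32.9931
(3,1): Delta=2.7949 Bond=-67.5215
(3,2): Delta=-0.1454 Bond=79.8193
(3,3): Delta=-0.7061 Bond=124.5092
V0=43.3705

Risk-neutral probability p* = (R−d)/(u−d) = (1.03−0.83)/(1.32−0.83) = 0.4082.
At expiry t=4: V(4,0)=25.9200, V(4,1)=21.1600, V(4,2)=74.7100, V(4,3)=70.2800, V(4,4)=36.0600
  t=3,j=0: stock 24.5868 → up 32.4546 (V=21.1600), down 20.4071 (V=25.9200). Price 23.2788; hedge Δ=-0.3951, bond B=32.9931.
  t=3,j=1: stock 39.1020 → up 51.6146 (V=74.7100), down 32.4546 (V=21.1600). Price 41.7642; hedge Δ=2.7949, bond B=-67.5215.
  t=3,j=2: stock 62.1863 → up 82.0859 (V=70.2800), down 51.6146 (V=74.7100). Price 70.7785; hedge Δ=-0.1454, bond B=79.8193.
  t=3,j=3: stock 98.8986 → up 130.5462 (V=36.0600), down 82.0859 (V=70.2800). Price 54.6725; hedge Δ=-0.7061, bond B=124.5092.
  t=2,j=0: stock 29.6227 → up 39.1020 (V=41.7642), down 24.5868 (V=23.2788). Price 29.9261; hedge Δ=1.2735, bond B=-7.7993.
  t=2,j=1: stock 47.1108 → up 62.1863 (V=70.7785), down 39.1020 (V=41.7642). Price 52.0454; hedge Δ=1.2569, bond B=-7.1674.
  t=2,j=2: stock 74.9232 → up 98.8986 (V=54.6725), down 62.1863 (V=70.7785). Price 62.3346; hedge Δ=-0.4387, bond B=95.2040.
  t=1,j=0: stock 35.6900 → up 47.1108 (V=52.0454), down 29.6227 (V=29.9261). Price 37.8198; hedge Δ=1.2648, bond B=-7.3217.
  t=1,j=1: stock 56.7600 → up 74.9232 (V=62.3346), down 47.1108 (V=52.0454). Price 54.6069; hedge Δ=0.3699, bond B=33.6086.
  t=0,j=0: stock 43.0000 → up 56.7600 (V=54.6069), down 35.6900 (V=37.8198). Price 43.3705; hedge Δ=0.7967, bond B=9.1112.
Self-financing check: at every node Δ·S+B equals the discounted successor values.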